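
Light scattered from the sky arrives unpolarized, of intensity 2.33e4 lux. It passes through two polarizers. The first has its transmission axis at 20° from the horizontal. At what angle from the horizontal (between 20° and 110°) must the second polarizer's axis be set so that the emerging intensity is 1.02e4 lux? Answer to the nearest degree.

θ ≈ 41°

Unpolarized light through the first polarizer → I₁ = ½ I₀, now polarized at 20°.
Target fraction: 1.02e4 / 2.33e4 lux = 0.4378 of I₀.
Need I₂/I₀ = 0.4378, so cos²(θ − 20°) = 0.4378 / 0.5 = 0.8755.
θ − 20° = arccos(√0.8755) = 20.7°, giving θ ≈ 20 + 20.7 = 40.7°.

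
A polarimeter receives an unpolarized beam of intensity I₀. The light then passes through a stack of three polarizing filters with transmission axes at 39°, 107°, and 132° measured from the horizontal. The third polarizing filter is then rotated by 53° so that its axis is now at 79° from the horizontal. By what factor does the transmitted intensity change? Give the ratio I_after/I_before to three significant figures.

I_new/I_old ≈ 0.949

Before rotation:
Unpolarized light through the first polarizer → I₁ = ½ I₀, now polarized at 39°.
I₂ = I₁ cos²(107° − 39°) = 0.5 I₀ · cos²(68°) = 0.07017 I₀.
I₃ = I₂ cos²(132° − 107°) = 0.07017 I₀ · cos²(25°) = 0.05763 I₀.
After rotation:
Unpolarized light through the first polarizer → I₁ = ½ I₀, now polarized at 39°.
I₂ = I₁ cos²(107° − 39°) = 0.5 I₀ · cos²(68°) = 0.07017 I₀.
I₃ = I₂ cos²(79° − 107°) = 0.07017 I₀ · cos²(28°) = 0.0547 I₀.
Ratio = 0.0547 / 0.05763 = 0.9491.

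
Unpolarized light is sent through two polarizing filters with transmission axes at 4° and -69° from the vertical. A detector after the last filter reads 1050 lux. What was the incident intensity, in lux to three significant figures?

Unpolarized light through the first polarizer → I₁ = ½ I₀, now polarized at 4°.
I₂ = I₁ cos²(-69° − 4°) = 0.5 I₀ · cos²(73°) = 0.04274 I₀.
So 1050 lux = 0.04274 I₀, giving I₀ = 1050/0.04274 = 2.457e+04 lux.

I₀ ≈ 2.46e4 lux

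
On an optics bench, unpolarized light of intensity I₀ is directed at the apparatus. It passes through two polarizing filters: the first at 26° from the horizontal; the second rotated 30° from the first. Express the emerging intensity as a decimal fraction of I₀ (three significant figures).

Unpolarized light through the first polarizer → I₁ = ½ I₀, now polarized at 26°.
I₂ = I₁ cos²(30°) = 0.5 · 0.75 I₀ = 0.375 I₀.
Transmitted fraction = 0.375.

≈ 0.375 I₀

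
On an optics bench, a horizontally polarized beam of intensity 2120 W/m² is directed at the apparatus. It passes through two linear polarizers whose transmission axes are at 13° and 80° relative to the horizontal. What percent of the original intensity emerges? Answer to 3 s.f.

≈ 14.5%

I₁ = 2120 W/m² · cos²(13°) = 2013 W/m².
I₂ = I₁ · cos²(67°) = 2013 · 0.1527 = 307.3 W/m².
That is 14.49% of the incident intensity.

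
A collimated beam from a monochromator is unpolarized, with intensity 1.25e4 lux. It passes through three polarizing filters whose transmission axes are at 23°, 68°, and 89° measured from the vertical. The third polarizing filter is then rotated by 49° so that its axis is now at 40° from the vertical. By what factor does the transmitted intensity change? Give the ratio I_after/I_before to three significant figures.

I_new/I_old ≈ 0.894

Before rotation:
Unpolarized light through the first polarizer → I₁ = ½ I₀, now polarized at 23°.
I₂ = I₁ cos²(68° − 23°) = 0.5 I₀ · cos²(45°) = 0.25 I₀.
I₃ = I₂ cos²(89° − 68°) = 0.25 I₀ · cos²(21°) = 0.2179 I₀.
After rotation:
Unpolarized light through the first polarizer → I₁ = ½ I₀, now polarized at 23°.
I₂ = I₁ cos²(68° − 23°) = 0.5 I₀ · cos²(45°) = 0.25 I₀.
I₃ = I₂ cos²(40° − 68°) = 0.25 I₀ · cos²(28°) = 0.1949 I₀.
Ratio = 0.1949 / 0.2179 = 0.8945.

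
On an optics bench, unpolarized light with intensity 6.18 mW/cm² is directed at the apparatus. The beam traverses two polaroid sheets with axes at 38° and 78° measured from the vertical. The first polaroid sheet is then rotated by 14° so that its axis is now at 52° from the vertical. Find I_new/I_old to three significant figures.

Before rotation:
Unpolarized light through the first polarizer → I₁ = ½ I₀, now polarized at 38°.
I₂ = I₁ cos²(78° − 38°) = 0.5 I₀ · cos²(40°) = 0.2934 I₀.
After rotation:
Unpolarized light through the first polarizer → I₁ = ½ I₀, now polarized at 52°.
I₂ = I₁ cos²(78° − 52°) = 0.5 I₀ · cos²(26°) = 0.4039 I₀.
Ratio = 0.4039 / 0.2934 = 1.377.

I_new/I_old ≈ 1.38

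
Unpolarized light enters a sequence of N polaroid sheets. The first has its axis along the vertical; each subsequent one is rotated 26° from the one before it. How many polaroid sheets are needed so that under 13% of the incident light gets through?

N = 8

First polarizer halves the unpolarized light: factor 1/2.
Each further stage multiplies by cos²(26°) = 0.8078.
After N polarizers: T = 0.5·0.8078^(N−1). Require T < 0.13 ⇒ N−1 > ln(0.13/0.5)/ln(0.8078) = 6.31, so N−1 ≥ 7 and N = 8.
Check: N=8 gives T = 0.1123 < 0.13; N=7 gives T = 0.139.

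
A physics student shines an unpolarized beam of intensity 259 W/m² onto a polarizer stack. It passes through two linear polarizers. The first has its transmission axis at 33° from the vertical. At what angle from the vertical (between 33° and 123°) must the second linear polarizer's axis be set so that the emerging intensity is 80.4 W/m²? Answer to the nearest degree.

Unpolarized light through the first polarizer → I₁ = ½ I₀, now polarized at 33°.
Target fraction: 80.4 / 259 W/m² = 0.3104 of I₀.
Need I₂/I₀ = 0.3104, so cos²(θ − 33°) = 0.3104 / 0.5 = 0.6208.
θ − 33° = arccos(√0.6208) = 38.0°, giving θ ≈ 33 + 38.0 = 71.0°.

θ ≈ 71°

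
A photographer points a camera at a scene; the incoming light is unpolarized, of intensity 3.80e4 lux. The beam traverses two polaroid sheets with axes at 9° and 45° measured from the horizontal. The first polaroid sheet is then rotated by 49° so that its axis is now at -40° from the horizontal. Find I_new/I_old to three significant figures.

Before rotation:
Unpolarized light through the first polarizer → I₁ = ½ I₀, now polarized at 9°.
I₂ = I₁ cos²(45° − 9°) = 0.5 I₀ · cos²(36°) = 0.3273 I₀.
After rotation:
Unpolarized light through the first polarizer → I₁ = ½ I₀, now polarized at -40°.
I₂ = I₁ cos²(45° + 40°) = 0.5 I₀ · cos²(85°) = 0.003798 I₀.
Ratio = 0.003798 / 0.3273 = 0.01161.

I_new/I_old ≈ 0.0116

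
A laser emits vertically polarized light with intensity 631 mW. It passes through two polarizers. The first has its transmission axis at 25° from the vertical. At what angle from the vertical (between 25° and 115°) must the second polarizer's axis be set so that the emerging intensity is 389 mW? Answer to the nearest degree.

I₁ = I₀ cos²(25° − 0°) = I₀ cos²(25°) = 0.8214 I₀.
Target fraction: 389 / 631 mW = 0.6165 of I₀.
Need I₂/I₀ = 0.6165, so cos²(θ − 25°) = 0.6165 / 0.8214 = 0.7505.
θ − 25° = arccos(√0.7505) = 30.0°, giving θ ≈ 25 + 30.0 = 55.0°.

θ ≈ 55°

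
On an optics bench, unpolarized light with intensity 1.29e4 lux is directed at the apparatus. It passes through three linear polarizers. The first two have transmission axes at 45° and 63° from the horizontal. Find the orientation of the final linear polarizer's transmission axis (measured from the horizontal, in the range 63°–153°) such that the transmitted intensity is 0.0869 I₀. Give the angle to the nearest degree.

θ ≈ 127°

Unpolarized light through the first polarizer → I₁ = ½ I₀, now polarized at 45°.
I₂ = I₁ cos²(63° − 45°) = 0.5 I₀ · cos²(18°) = 0.4523 I₀.
Need I₃/I₀ = 0.0869, so cos²(θ − 63°) = 0.0869 / 0.4523 = 0.1921.
θ − 63° = arccos(√0.1921) = 64.0°, giving θ ≈ 63 + 64.0 = 127.0°.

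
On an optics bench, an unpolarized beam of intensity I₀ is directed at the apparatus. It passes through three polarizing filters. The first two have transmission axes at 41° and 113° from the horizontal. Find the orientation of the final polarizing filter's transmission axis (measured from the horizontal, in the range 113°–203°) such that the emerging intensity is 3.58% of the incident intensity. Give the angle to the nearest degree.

θ ≈ 143°

Unpolarized light through the first polarizer → I₁ = ½ I₀, now polarized at 41°.
I₂ = I₁ cos²(113° − 41°) = 0.5 I₀ · cos²(72°) = 0.04775 I₀.
Need I₃/I₀ = 0.0358, so cos²(θ − 113°) = 0.0358 / 0.04775 = 0.7498.
θ − 113° = arccos(√0.7498) = 30.0°, giving θ ≈ 113 + 30.0 = 143.0°.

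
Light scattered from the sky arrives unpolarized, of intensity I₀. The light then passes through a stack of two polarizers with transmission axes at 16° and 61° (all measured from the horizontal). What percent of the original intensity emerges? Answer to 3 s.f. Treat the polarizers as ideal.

≈ 25.0%

Unpolarized light through the first polarizer → I₁ = ½ I₀, now polarized at 16°.
I₂ = I₁ cos²(61° − 16°) = 0.5 I₀ · cos²(45°) = 0.25 I₀.
That is 25% of the incident intensity.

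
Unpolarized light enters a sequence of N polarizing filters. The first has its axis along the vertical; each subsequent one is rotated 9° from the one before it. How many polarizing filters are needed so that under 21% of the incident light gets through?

N = 37

First polarizer halves the unpolarized light: factor 1/2.
Each further stage multiplies by cos²(9°) = 0.9755.
After N polarizers: T = 0.5·0.9755^(N−1). Require T < 0.21 ⇒ N−1 > ln(0.21/0.5)/ln(0.9755) = 35.01, so N−1 ≥ 36 and N = 37.
Check: N=37 gives T = 0.2049 < 0.21; N=36 gives T = 0.2101.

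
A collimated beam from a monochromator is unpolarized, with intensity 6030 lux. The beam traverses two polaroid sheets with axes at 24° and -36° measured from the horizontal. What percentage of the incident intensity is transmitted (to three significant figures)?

Unpolarized light through the first polarizer → I₁ = 6030 lux/2 = 3015 lux, polarized at 24°.
I₂ = I₁ · cos²(60°) = 3015 · 0.25 = 753.8 lux.
That is 12.5% of the incident intensity.

≈ 12.5%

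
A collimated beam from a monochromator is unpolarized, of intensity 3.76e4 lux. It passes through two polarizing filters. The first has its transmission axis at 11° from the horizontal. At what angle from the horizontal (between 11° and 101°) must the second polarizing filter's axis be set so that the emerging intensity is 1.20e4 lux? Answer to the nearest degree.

Unpolarized light through the first polarizer → I₁ = ½ I₀, now polarized at 11°.
Target fraction: 1.20e4 / 3.76e4 lux = 0.3191 of I₀.
Need I₂/I₀ = 0.3191, so cos²(θ − 11°) = 0.3191 / 0.5 = 0.6383.
θ − 11° = arccos(√0.6383) = 37.0°, giving θ ≈ 11 + 37.0 = 48.0°.

θ ≈ 48°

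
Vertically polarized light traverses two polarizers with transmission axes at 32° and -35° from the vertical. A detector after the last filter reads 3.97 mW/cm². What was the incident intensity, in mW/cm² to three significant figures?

By Malus's law, I₁ = I₀ cos²(32° − 0°) = I₀ cos²(32°) = 0.7192 I₀.
I₂ = I₁ cos²(-35° − 32°) = 0.7192 I₀ · cos²(67°) = 0.1098 I₀.
So 3.97 mW/cm² = 0.1098 I₀, giving I₀ = 3.97/0.1098 = 36.16 mW/cm².

I₀ ≈ 36.2 mW/cm²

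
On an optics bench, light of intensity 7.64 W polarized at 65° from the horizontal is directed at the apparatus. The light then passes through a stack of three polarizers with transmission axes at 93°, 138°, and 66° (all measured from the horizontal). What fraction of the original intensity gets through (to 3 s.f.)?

I/I₀ ≈ 0.0372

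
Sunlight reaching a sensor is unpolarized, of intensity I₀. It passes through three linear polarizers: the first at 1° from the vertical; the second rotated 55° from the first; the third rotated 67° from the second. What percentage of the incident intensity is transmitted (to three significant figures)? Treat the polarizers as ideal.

≈ 2.51%

Unpolarized light through the first polarizer → I₁ = ½ I₀, now polarized at 1°.
I₂ = I₁ cos²(55°) = 0.5 · 0.329 I₀ = 0.1645 I₀.
I₃ = I₂ cos²(67°) = 0.1645 · 0.1527 I₀ = 0.02511 I₀.
That is 2.511% of the incident intensity.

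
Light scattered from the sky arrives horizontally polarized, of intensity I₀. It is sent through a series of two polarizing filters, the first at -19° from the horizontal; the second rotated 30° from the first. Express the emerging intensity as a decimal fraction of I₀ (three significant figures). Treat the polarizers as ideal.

I₁ = I₀ cos²(-19° − 0°) = I₀ cos²(19°) = 0.894 I₀.
I₂ = I₁ cos²(30°) = 0.894 · 0.75 I₀ = 0.6705 I₀.
Transmitted fraction = 0.6705.

≈ 0.671 I₀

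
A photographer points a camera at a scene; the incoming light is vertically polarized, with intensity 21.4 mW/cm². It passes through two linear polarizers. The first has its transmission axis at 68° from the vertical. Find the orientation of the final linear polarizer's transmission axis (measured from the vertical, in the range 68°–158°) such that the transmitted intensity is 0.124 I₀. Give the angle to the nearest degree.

I₁ = I₀ cos²(68° − 0°) = I₀ cos²(68°) = 0.1403 I₀.
Need I₂/I₀ = 0.124, so cos²(θ − 68°) = 0.124 / 0.1403 = 0.8836.
θ − 68° = arccos(√0.8836) = 19.9°, giving θ ≈ 68 + 19.9 = 87.9°.

θ ≈ 88°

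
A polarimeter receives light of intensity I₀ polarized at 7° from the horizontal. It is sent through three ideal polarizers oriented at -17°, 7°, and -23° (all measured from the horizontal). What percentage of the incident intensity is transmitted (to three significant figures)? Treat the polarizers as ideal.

≈ 52.2%

By Malus's law, I₁ = I₀ cos²(-17° − 7°) = I₀ cos²(24°) = 0.8346 I₀.
I₂ = I₁ cos²(7° + 17°) = 0.8346 I₀ · cos²(24°) = 0.6965 I₀.
I₃ = I₂ cos²(-23° − 7°) = 0.6965 I₀ · cos²(30°) = 0.5224 I₀.
That is 52.24% of the incident intensity.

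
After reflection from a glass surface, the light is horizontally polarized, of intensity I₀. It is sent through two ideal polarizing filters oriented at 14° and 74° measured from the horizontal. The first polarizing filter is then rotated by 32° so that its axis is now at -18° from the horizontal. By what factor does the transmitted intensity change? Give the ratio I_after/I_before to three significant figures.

I_new/I_old ≈ 0.00468

Before rotation:
By Malus's law, I₁ = I₀ cos²(14° − 0°) = I₀ cos²(14°) = 0.9415 I₀.
I₂ = I₁ cos²(74° − 14°) = 0.9415 I₀ · cos²(60°) = 0.2354 I₀.
After rotation:
I₁ = I₀ cos²(-18° − 0°) = I₀ cos²(18°) = 0.9045 I₀.
Angle between axes 1 and 2: 88°. I₂ = 0.9045 I₀ · cos²(88°) = 0.001102 I₀.
Ratio = 0.001102 / 0.2354 = 0.004681.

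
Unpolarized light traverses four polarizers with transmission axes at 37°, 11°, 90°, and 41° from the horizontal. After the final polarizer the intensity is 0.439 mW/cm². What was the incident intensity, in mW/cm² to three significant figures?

Unpolarized light through the first polarizer → I₁ = ½ I₀, now polarized at 37°.
I₂ = I₁ cos²(11° − 37°) = 0.5 I₀ · cos²(26°) = 0.4039 I₀.
I₃ = I₂ cos²(90° − 11°) = 0.4039 I₀ · cos²(79°) = 0.01471 I₀.
I₄ = I₃ cos²(41° − 90°) = 0.01471 I₀ · cos²(49°) = 0.00633 I₀.
So 0.439 mW/cm² = 0.00633 I₀, giving I₀ = 0.439/0.00633 = 69.36 mW/cm².

I₀ ≈ 69.4 mW/cm²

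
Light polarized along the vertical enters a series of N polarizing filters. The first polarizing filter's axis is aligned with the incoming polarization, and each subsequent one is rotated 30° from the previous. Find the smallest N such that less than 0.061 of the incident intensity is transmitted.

First polarizer is aligned with the polarization: full transmission.
Each further stage multiplies by cos²(30°) = 0.75.
After N polarizers: T = 0.75^(N−1). Require T < 0.061 ⇒ N−1 > ln(0.061)/ln(0.75) = 9.72, so N−1 ≥ 10 and N = 11.
Check: N=11 gives T = 0.05631 < 0.061; N=10 gives T = 0.07508.

N = 11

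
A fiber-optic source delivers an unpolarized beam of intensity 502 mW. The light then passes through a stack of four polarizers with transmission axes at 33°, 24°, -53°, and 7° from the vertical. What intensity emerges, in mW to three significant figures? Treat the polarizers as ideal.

I ≈ 3.10 mW

Unpolarized light through the first polarizer → I₁ = 502 mW/2 = 251 mW, polarized at 33°.
I₂ = I₁ · cos²(9°) = 251 · 0.9755 = 244.9 mW.
I₃ = I₂ · cos²(77°) = 244.9 · 0.0506 = 12.39 mW.
I₄ = I₃ · cos²(60°) = 12.39 · 0.25 = 3.098 mW.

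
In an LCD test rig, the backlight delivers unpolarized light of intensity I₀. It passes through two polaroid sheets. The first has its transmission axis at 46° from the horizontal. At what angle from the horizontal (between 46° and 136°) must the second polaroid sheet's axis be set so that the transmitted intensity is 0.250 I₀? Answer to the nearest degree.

θ ≈ 91°

Unpolarized light through the first polarizer → I₁ = ½ I₀, now polarized at 46°.
Need I₂/I₀ = 0.25, so cos²(θ − 46°) = 0.25 / 0.5 = 0.5.
θ − 46° = arccos(√0.5) = 45.0°, giving θ ≈ 46 + 45.0 = 91.0°.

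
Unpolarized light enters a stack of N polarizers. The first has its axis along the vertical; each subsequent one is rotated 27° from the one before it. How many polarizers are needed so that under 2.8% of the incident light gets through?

N = 14

First polarizer halves the unpolarized light: factor 1/2.
Each further stage multiplies by cos²(27°) = 0.7939.
After N polarizers: T = 0.5·0.7939^(N−1). Require T < 0.028 ⇒ N−1 > ln(0.028/0.5)/ln(0.7939) = 12.49, so N−1 ≥ 13 and N = 14.
Check: N=14 gives T = 0.02488 < 0.028; N=13 gives T = 0.03134.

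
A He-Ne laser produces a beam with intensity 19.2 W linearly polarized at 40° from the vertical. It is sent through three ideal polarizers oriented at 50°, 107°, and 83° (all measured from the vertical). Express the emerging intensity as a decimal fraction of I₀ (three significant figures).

I₁ = 19.2 W · cos²(10°) = 18.62 W.
I₂ = I₁ · cos²(57°) = 18.62 · 0.2966 = 5.524 W.
I₃ = I₂ · cos²(24°) = 5.524 · 0.8346 = 4.61 W.
Transmitted fraction = 0.2401.

I/I₀ ≈ 0.240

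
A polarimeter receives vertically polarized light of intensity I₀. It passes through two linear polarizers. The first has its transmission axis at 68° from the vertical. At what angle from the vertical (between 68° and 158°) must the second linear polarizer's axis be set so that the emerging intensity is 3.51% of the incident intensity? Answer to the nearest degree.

By Malus's law, I₁ = I₀ cos²(68° − 0°) = I₀ cos²(68°) = 0.1403 I₀.
Need I₂/I₀ = 0.0351, so cos²(θ − 68°) = 0.0351 / 0.1403 = 0.2501.
θ − 68° = arccos(√0.2501) = 60.0°, giving θ ≈ 68 + 60.0 = 128.0°.

θ ≈ 128°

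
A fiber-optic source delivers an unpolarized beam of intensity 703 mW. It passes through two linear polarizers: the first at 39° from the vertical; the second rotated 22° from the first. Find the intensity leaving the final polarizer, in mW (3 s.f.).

I ≈ 302 mW

Unpolarized light through the first polarizer → I₁ = 703 mW/2 = 351.5 mW, polarized at 39°.
I₂ = I₁ · cos²(22°) = 351.5 · 0.8597 = 302.2 mW.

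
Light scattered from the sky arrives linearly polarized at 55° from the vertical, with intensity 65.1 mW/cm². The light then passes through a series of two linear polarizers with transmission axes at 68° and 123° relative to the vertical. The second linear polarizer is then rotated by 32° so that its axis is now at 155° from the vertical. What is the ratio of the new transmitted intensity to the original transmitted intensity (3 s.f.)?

Before rotation:
By Malus's law, I₁ = I₀ cos²(68° − 55°) = I₀ cos²(13°) = 0.9494 I₀.
I₂ = I₁ cos²(123° − 68°) = 0.9494 I₀ · cos²(55°) = 0.3123 I₀.
After rotation:
I₁ = I₀ cos²(68° − 55°) = I₀ cos²(13°) = 0.9494 I₀.
I₂ = I₁ cos²(155° − 68°) = 0.9494 I₀ · cos²(87°) = 0.0026 I₀.
Ratio = 0.0026 / 0.3123 = 0.008326.

I_new/I_old ≈ 0.00833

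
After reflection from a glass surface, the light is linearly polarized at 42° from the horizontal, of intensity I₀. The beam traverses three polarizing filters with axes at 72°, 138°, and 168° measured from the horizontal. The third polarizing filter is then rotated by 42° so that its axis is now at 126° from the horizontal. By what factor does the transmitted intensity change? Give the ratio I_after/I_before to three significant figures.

Before rotation:
I₁ = I₀ cos²(72° − 42°) = I₀ cos²(30°) = 0.75 I₀.
I₂ = I₁ cos²(138° − 72°) = 0.75 I₀ · cos²(66°) = 0.1241 I₀.
I₃ = I₂ cos²(168° − 138°) = 0.1241 I₀ · cos²(30°) = 0.09306 I₀.
After rotation:
I₁ = I₀ cos²(72° − 42°) = I₀ cos²(30°) = 0.75 I₀.
I₂ = I₁ cos²(138° − 72°) = 0.75 I₀ · cos²(66°) = 0.1241 I₀.
I₃ = I₂ cos²(126° − 138°) = 0.1241 I₀ · cos²(12°) = 0.1187 I₀.
Ratio = 0.1187 / 0.09306 = 1.276.

I_new/I_old ≈ 1.28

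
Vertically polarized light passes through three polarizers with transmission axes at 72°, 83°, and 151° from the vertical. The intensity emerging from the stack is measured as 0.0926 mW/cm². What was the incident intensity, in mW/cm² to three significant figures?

I₁ = I₀ cos²(72° − 0°) = I₀ cos²(72°) = 0.09549 I₀.
I₂ = I₁ cos²(83° − 72°) = 0.09549 I₀ · cos²(11°) = 0.09201 I₀.
I₃ = I₂ cos²(151° − 83°) = 0.09201 I₀ · cos²(68°) = 0.01291 I₀.
So 0.0926 mW/cm² = 0.01291 I₀, giving I₀ = 0.0926/0.01291 = 7.171 mW/cm².

I₀ ≈ 7.17 mW/cm²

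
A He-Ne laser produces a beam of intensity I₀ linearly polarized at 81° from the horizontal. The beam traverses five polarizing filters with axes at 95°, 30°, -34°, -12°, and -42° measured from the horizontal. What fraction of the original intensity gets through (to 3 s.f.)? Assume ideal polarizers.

≈ 0.0208 I₀

By Malus's law, I₁ = I₀ cos²(95° − 81°) = I₀ cos²(14°) = 0.9415 I₀.
I₂ = I₁ cos²(30° − 95°) = 0.9415 I₀ · cos²(65°) = 0.1682 I₀.
I₃ = I₂ cos²(-34° − 30°) = 0.1682 I₀ · cos²(64°) = 0.03231 I₀.
I₄ = I₃ cos²(-12° + 34°) = 0.03231 I₀ · cos²(22°) = 0.02778 I₀.
I₅ = I₄ cos²(-42° + 12°) = 0.02778 I₀ · cos²(30°) = 0.02083 I₀.
Transmitted fraction = 0.02083.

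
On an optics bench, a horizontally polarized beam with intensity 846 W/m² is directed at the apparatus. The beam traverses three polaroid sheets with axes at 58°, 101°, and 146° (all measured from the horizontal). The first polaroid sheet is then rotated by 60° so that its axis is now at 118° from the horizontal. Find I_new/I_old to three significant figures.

Before rotation:
By Malus's law, I₁ = I₀ cos²(58° − 0°) = I₀ cos²(58°) = 0.2808 I₀.
I₂ = I₁ cos²(101° − 58°) = 0.2808 I₀ · cos²(43°) = 0.1502 I₀.
I₃ = I₂ cos²(146° − 101°) = 0.1502 I₀ · cos²(45°) = 0.0751 I₀.
After rotation:
I₁ = I₀ cos²(118° − 0°) = I₀ cos²(62°) = 0.2204 I₀.
I₂ = I₁ cos²(101° − 118°) = 0.2204 I₀ · cos²(17°) = 0.2016 I₀.
I₃ = I₂ cos²(146° − 101°) = 0.2016 I₀ · cos²(45°) = 0.1008 I₀.
Ratio = 0.1008 / 0.0751 = 1.342.

I_new/I_old ≈ 1.34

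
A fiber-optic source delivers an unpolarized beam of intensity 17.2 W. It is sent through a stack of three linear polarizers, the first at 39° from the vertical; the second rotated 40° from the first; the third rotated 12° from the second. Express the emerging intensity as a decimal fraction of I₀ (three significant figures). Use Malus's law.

I/I₀ ≈ 0.281

Unpolarized light through the first polarizer → I₁ = 17.2 W/2 = 8.6 W, polarized at 39°.
I₂ = I₁ · cos²(40°) = 8.6 · 0.5868 = 5.047 W.
I₃ = I₂ · cos²(12°) = 5.047 · 0.9568 = 4.829 W.
Transmitted fraction = 0.2807.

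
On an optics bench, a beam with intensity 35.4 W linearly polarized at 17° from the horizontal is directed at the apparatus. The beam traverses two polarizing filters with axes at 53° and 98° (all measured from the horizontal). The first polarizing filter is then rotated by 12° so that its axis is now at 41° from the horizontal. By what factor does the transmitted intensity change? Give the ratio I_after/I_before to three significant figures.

I_new/I_old ≈ 0.756

Before rotation:
I₁ = I₀ cos²(53° − 17°) = I₀ cos²(36°) = 0.6545 I₀.
I₂ = I₁ cos²(98° − 53°) = 0.6545 I₀ · cos²(45°) = 0.3273 I₀.
After rotation:
I₁ = I₀ cos²(41° − 17°) = I₀ cos²(24°) = 0.8346 I₀.
I₂ = I₁ cos²(98° − 41°) = 0.8346 I₀ · cos²(57°) = 0.2476 I₀.
Ratio = 0.2476 / 0.3273 = 0.7565.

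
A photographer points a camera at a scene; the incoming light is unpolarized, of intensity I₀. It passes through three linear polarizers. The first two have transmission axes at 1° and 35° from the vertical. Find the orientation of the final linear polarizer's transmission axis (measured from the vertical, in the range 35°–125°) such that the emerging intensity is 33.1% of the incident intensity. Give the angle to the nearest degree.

θ ≈ 46°

Unpolarized light through the first polarizer → I₁ = ½ I₀, now polarized at 1°.
I₂ = I₁ cos²(35° − 1°) = 0.5 I₀ · cos²(34°) = 0.3437 I₀.
Need I₃/I₀ = 0.331, so cos²(θ − 35°) = 0.331 / 0.3437 = 0.9632.
θ − 35° = arccos(√0.9632) = 11.1°, giving θ ≈ 35 + 11.1 = 46.1°.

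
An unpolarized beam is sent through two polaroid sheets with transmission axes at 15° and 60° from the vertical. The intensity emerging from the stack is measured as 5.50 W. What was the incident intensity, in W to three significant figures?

I₀ ≈ 22.0 W

Unpolarized light through the first polarizer → I₁ = ½ I₀, now polarized at 15°.
I₂ = I₁ cos²(60° − 15°) = 0.5 I₀ · cos²(45°) = 0.25 I₀.
So 5.50 W = 0.25 I₀, giving I₀ = 5.50/0.25 = 22 W.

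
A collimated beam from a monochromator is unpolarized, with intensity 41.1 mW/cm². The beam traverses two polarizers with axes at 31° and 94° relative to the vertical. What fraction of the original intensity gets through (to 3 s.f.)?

I/I₀ ≈ 0.103

Unpolarized light through the first polarizer → I₁ = 41.1 mW/cm²/2 = 20.55 mW/cm², polarized at 31°.
I₂ = I₁ · cos²(63°) = 20.55 · 0.2061 = 4.236 mW/cm².
Transmitted fraction = 0.1031.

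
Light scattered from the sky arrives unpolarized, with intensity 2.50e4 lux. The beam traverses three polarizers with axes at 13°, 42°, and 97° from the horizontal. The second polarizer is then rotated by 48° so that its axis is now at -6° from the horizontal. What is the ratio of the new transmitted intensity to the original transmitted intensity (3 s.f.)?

I_new/I_old ≈ 0.180

Before rotation:
Unpolarized light through the first polarizer → I₁ = ½ I₀, now polarized at 13°.
I₂ = I₁ cos²(42° − 13°) = 0.5 I₀ · cos²(29°) = 0.3825 I₀.
I₃ = I₂ cos²(97° − 42°) = 0.3825 I₀ · cos²(55°) = 0.1258 I₀.
After rotation:
Unpolarized light through the first polarizer → I₁ = ½ I₀, now polarized at 13°.
I₂ = I₁ cos²(-6° − 13°) = 0.5 I₀ · cos²(19°) = 0.447 I₀.
Angle between axes 2 and 3: 77°. I₃ = 0.447 I₀ · cos²(77°) = 0.02262 I₀.
Ratio = 0.02262 / 0.1258 = 0.1798.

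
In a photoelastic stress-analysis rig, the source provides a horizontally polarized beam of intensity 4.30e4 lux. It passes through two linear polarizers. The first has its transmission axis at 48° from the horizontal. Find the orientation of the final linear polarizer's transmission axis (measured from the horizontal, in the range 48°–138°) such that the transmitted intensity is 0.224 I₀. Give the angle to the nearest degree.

By Malus's law, I₁ = I₀ cos²(48° − 0°) = I₀ cos²(48°) = 0.4477 I₀.
Need I₂/I₀ = 0.224, so cos²(θ − 48°) = 0.224 / 0.4477 = 0.5003.
θ − 48° = arccos(√0.5003) = 45.0°, giving θ ≈ 48 + 45.0 = 93.0°.

θ ≈ 93°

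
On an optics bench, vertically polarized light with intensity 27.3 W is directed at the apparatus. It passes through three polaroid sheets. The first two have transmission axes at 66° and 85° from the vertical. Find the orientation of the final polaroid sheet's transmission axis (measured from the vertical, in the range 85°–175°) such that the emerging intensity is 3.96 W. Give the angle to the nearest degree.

By Malus's law, I₁ = I₀ cos²(66° − 0°) = I₀ cos²(66°) = 0.1654 I₀.
I₂ = I₁ cos²(85° − 66°) = 0.1654 I₀ · cos²(19°) = 0.1479 I₀.
Target fraction: 3.96 / 27.3 W = 0.1451 of I₀.
Need I₃/I₀ = 0.1451, so cos²(θ − 85°) = 0.1451 / 0.1479 = 0.9808.
θ − 85° = arccos(√0.9808) = 8.0°, giving θ ≈ 85 + 8.0 = 93.0°.

θ ≈ 93°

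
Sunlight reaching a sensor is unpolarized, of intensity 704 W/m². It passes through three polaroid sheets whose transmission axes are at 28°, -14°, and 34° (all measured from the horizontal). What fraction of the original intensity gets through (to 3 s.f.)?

I/I₀ ≈ 0.124

Unpolarized light through the first polarizer → I₁ = 704 W/m²/2 = 352 W/m², polarized at 28°.
I₂ = I₁ · cos²(42°) = 352 · 0.5523 = 194.4 W/m².
I₃ = I₂ · cos²(48°) = 194.4 · 0.4477 = 87.04 W/m².
Transmitted fraction = 0.1236.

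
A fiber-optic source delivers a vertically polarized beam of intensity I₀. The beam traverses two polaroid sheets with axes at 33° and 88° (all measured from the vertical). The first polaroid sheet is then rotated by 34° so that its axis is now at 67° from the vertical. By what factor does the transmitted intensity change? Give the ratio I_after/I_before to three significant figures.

Before rotation:
I₁ = I₀ cos²(33° − 0°) = I₀ cos²(33°) = 0.7034 I₀.
I₂ = I₁ cos²(88° − 33°) = 0.7034 I₀ · cos²(55°) = 0.2314 I₀.
After rotation:
I₁ = I₀ cos²(67° − 0°) = I₀ cos²(67°) = 0.1527 I₀.
I₂ = I₁ cos²(88° − 67°) = 0.1527 I₀ · cos²(21°) = 0.1331 I₀.
Ratio = 0.1331 / 0.2314 = 0.575.

I_new/I_old ≈ 0.575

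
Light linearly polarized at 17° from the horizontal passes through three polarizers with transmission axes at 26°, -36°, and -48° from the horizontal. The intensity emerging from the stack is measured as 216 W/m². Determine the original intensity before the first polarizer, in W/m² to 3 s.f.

I₁ = I₀ cos²(26° − 17°) = I₀ cos²(9°) = 0.9755 I₀.
I₂ = I₁ cos²(-36° − 26°) = 0.9755 I₀ · cos²(62°) = 0.215 I₀.
I₃ = I₂ cos²(-48° + 36°) = 0.215 I₀ · cos²(12°) = 0.2057 I₀.
So 216 W/m² = 0.2057 I₀, giving I₀ = 216/0.2057 = 1050 W/m².

I₀ ≈ 1050 W/m²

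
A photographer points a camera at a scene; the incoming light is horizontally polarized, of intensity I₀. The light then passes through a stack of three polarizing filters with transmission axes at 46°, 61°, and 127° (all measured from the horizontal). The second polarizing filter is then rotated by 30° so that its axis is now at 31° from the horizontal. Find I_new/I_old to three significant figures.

Before rotation:
I₁ = I₀ cos²(46° − 0°) = I₀ cos²(46°) = 0.4826 I₀.
I₂ = I₁ cos²(61° − 46°) = 0.4826 I₀ · cos²(15°) = 0.4502 I₀.
I₃ = I₂ cos²(127° − 61°) = 0.4502 I₀ · cos²(66°) = 0.07448 I₀.
After rotation:
I₁ = I₀ cos²(46° − 0°) = I₀ cos²(46°) = 0.4826 I₀.
I₂ = I₁ cos²(31° − 46°) = 0.4826 I₀ · cos²(15°) = 0.4502 I₀.
Angle between axes 2 and 3: 84°. I₃ = 0.4502 I₀ · cos²(84°) = 0.004919 I₀.
Ratio = 0.004919 / 0.07448 = 0.06605.

I_new/I_old ≈ 0.0660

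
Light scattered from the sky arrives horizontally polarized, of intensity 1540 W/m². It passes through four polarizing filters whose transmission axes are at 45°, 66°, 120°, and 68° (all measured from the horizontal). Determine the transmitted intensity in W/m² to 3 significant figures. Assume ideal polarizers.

I ≈ 87.9 W/m²

I₁ = 1540 W/m² · cos²(45°) = 770 W/m².
I₂ = I₁ · cos²(21°) = 770 · 0.8716 = 671.1 W/m².
I₃ = I₂ · cos²(54°) = 671.1 · 0.3455 = 231.9 W/m².
I₄ = I₃ · cos²(52°) = 231.9 · 0.379 = 87.89 W/m².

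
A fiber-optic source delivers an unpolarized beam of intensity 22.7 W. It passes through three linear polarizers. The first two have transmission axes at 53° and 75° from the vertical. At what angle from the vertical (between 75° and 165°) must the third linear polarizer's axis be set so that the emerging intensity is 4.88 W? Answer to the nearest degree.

Unpolarized light through the first polarizer → I₁ = ½ I₀, now polarized at 53°.
I₂ = I₁ cos²(75° − 53°) = 0.5 I₀ · cos²(22°) = 0.4298 I₀.
Target fraction: 4.88 / 22.7 W = 0.215 of I₀.
Need I₃/I₀ = 0.215, so cos²(θ − 75°) = 0.215 / 0.4298 = 0.5001.
θ − 75° = arccos(√0.5001) = 45.0°, giving θ ≈ 75 + 45.0 = 120.0°.

θ ≈ 120°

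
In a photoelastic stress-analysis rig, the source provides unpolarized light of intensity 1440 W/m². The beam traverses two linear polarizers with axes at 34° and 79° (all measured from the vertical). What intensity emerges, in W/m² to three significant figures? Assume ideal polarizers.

I ≈ 360 W/m²

Unpolarized light through the first polarizer → I₁ = 1440 W/m²/2 = 720 W/m², polarized at 34°.
I₂ = I₁ · cos²(45°) = 720 · 0.5 = 360 W/m².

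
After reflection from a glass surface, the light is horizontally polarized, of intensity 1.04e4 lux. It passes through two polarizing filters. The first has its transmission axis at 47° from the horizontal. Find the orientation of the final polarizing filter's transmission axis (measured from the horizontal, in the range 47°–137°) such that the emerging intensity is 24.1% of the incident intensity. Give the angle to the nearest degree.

I₁ = I₀ cos²(47° − 0°) = I₀ cos²(47°) = 0.4651 I₀.
Need I₂/I₀ = 0.241, so cos²(θ − 47°) = 0.241 / 0.4651 = 0.5181.
θ − 47° = arccos(√0.5181) = 44.0°, giving θ ≈ 47 + 44.0 = 91.0°.

θ ≈ 91°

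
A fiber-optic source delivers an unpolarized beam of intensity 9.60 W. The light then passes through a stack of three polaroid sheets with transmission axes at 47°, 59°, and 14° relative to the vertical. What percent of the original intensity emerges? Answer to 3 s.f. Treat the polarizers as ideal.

≈ 23.9%

Unpolarized light through the first polarizer → I₁ = 9.60 W/2 = 4.8 W, polarized at 47°.
I₂ = I₁ · cos²(12°) = 4.8 · 0.9568 = 4.593 W.
I₃ = I₂ · cos²(45°) = 4.593 · 0.5 = 2.296 W.
That is 23.92% of the incident intensity.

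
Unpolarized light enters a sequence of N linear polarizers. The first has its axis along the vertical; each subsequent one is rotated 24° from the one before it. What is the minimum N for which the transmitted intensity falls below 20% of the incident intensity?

First polarizer halves the unpolarized light: factor 1/2.
Each further stage multiplies by cos²(24°) = 0.8346.
After N polarizers: T = 0.5·0.8346^(N−1). Require T < 0.20 ⇒ N−1 > ln(0.20/0.5)/ln(0.8346) = 5.07, so N−1 ≥ 6 and N = 7.
Check: N=7 gives T = 0.1689 < 0.20; N=6 gives T = 0.2024.

N = 7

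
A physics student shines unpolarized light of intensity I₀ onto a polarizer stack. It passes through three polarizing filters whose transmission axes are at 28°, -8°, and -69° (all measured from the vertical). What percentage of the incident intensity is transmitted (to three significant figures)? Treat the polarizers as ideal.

≈ 7.69%

Unpolarized light through the first polarizer → I₁ = ½ I₀, now polarized at 28°.
I₂ = I₁ cos²(-8° − 28°) = 0.5 I₀ · cos²(36°) = 0.3273 I₀.
I₃ = I₂ cos²(-69° + 8°) = 0.3273 I₀ · cos²(61°) = 0.07692 I₀.
That is 7.692% of the incident intensity.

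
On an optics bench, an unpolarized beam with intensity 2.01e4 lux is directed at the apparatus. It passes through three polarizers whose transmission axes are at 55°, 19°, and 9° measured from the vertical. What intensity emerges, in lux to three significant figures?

I ≈ 6380 lux

Unpolarized light through the first polarizer → I₁ = 2.01e4 lux/2 = 1.005e+04 lux, polarized at 55°.
I₂ = I₁ · cos²(36°) = 1.005e+04 · 0.6545 = 6578 lux.
I₃ = I₂ · cos²(10°) = 6578 · 0.9698 = 6379 lux.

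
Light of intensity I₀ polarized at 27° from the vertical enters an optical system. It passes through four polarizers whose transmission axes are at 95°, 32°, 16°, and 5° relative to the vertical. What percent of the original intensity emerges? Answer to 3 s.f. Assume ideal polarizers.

≈ 2.58%

I₁ = I₀ cos²(95° − 27°) = I₀ cos²(68°) = 0.1403 I₀.
I₂ = I₁ cos²(32° − 95°) = 0.1403 I₀ · cos²(63°) = 0.02892 I₀.
I₃ = I₂ cos²(16° − 32°) = 0.02892 I₀ · cos²(16°) = 0.02673 I₀.
I₄ = I₃ cos²(5° − 16°) = 0.02673 I₀ · cos²(11°) = 0.02575 I₀.
That is 2.575% of the incident intensity.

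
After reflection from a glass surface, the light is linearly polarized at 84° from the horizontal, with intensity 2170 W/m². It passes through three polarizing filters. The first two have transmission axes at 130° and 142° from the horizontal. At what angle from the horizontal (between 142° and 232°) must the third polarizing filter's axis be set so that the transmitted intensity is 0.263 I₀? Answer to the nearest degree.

θ ≈ 183°

By Malus's law, I₁ = I₀ cos²(130° − 84°) = I₀ cos²(46°) = 0.4826 I₀.
I₂ = I₁ cos²(142° − 130°) = 0.4826 I₀ · cos²(12°) = 0.4617 I₀.
Need I₃/I₀ = 0.263, so cos²(θ − 142°) = 0.263 / 0.4617 = 0.5696.
θ − 142° = arccos(√0.5696) = 41.0°, giving θ ≈ 142 + 41.0 = 183.0°.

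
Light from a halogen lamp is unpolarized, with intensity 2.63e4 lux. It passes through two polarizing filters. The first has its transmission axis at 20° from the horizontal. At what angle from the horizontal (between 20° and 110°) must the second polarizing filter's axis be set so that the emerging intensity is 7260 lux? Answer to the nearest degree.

Unpolarized light through the first polarizer → I₁ = ½ I₀, now polarized at 20°.
Target fraction: 7260 / 2.63e4 lux = 0.276 of I₀.
Need I₂/I₀ = 0.276, so cos²(θ − 20°) = 0.276 / 0.5 = 0.5521.
θ − 20° = arccos(√0.5521) = 42.0°, giving θ ≈ 20 + 42.0 = 62.0°.

θ ≈ 62°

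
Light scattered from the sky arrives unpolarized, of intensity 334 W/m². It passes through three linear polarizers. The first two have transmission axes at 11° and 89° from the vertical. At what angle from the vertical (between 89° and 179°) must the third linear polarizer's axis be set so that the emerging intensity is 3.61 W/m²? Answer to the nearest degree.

θ ≈ 134°

Unpolarized light through the first polarizer → I₁ = ½ I₀, now polarized at 11°.
I₂ = I₁ cos²(89° − 11°) = 0.5 I₀ · cos²(78°) = 0.02161 I₀.
Target fraction: 3.61 / 334 W/m² = 0.01081 of I₀.
Need I₃/I₀ = 0.01081, so cos²(θ − 89°) = 0.01081 / 0.02161 = 0.5001.
θ − 89° = arccos(√0.5001) = 45.0°, giving θ ≈ 89 + 45.0 = 134.0°.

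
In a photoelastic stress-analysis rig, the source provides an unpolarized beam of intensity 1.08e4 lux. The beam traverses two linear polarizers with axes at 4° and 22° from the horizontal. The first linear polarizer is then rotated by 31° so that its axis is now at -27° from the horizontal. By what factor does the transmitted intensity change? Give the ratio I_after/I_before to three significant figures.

Before rotation:
Unpolarized light through the first polarizer → I₁ = ½ I₀, now polarized at 4°.
I₂ = I₁ cos²(22° − 4°) = 0.5 I₀ · cos²(18°) = 0.4523 I₀.
After rotation:
Unpolarized light through the first polarizer → I₁ = ½ I₀, now polarized at -27°.
I₂ = I₁ cos²(22° + 27°) = 0.5 I₀ · cos²(49°) = 0.2152 I₀.
Ratio = 0.2152 / 0.4523 = 0.4759.

I_new/I_old ≈ 0.476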